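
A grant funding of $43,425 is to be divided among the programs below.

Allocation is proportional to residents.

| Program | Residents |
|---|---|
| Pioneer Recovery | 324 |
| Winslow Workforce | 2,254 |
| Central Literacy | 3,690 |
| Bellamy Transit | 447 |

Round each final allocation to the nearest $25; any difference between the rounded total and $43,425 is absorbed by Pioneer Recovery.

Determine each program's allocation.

Sum of residents: 6,715.
Unrounded shares: Pioneer Recovery 324/6,715 × $43,425 = 2,095.26; Winslow Workforce 2,254/6,715 × $43,425 = 14,576.31; Central Literacy 3,690/6,715 × $43,425 = 23,862.73; Bellamy Transit 447/6,715 × $43,425 = 2,890.69.
Rounded to nearest $25: Pioneer Recovery $2,100; Winslow Workforce $14,575; Central Literacy $23,875; Bellamy Transit $2,900. Sum = $43,450.
Difference $43,425 − $43,450 = −$25 applied to Pioneer Recovery: Pioneer Recovery becomes $2,075.

Pioneer Recovery: $2,075 | Winslow Workforce: $14,575 | Central Literacy: $23,875 | Bellamy Transit: $2,900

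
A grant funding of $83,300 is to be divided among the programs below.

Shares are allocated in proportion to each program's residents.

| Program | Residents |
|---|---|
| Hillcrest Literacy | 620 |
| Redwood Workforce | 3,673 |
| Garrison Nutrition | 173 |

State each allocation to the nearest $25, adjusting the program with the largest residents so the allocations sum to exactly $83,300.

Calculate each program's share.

Hillcrest Literacy: $11,575 | Redwood Workforce: $68,500 | Garrison Nutrition: $3,225

Total residents = 620 + 3,673 + 173 = 4,466.
Proportional shares: Hillcrest Literacy 11,564.26; Redwood Workforce 68,508.93; Garrison Nutrition 3,226.80.
After rounding ($25): Hillcrest Literacy $11,575; Redwood Workforce $68,500; Garrison Nutrition $3,225. Sum = $83,300.
Sum already equals the total — no adjustment.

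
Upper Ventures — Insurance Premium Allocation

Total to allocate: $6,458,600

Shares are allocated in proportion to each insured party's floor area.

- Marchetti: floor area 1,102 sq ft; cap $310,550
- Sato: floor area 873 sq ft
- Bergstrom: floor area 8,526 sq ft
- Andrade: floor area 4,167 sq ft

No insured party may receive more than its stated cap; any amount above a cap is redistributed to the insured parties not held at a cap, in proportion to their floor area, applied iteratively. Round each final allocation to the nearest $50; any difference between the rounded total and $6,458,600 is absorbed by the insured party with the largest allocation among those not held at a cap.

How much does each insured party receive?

Marchetti: $310,550; Sato: $395,650; Bergstrom: $3,863,950; Andrade: $1,888,450

Combined floor area = 14,668.
Proportional shares (ignoring caps): Marchetti 485,231.61; Sato 384,398.54; Bergstrom 3,754,160.32; Andrade 1,834,809.53.
Cap binds for Marchetti ($310,550); residual $6,148,050 reallocated over remaining floor area 13,566.
Remaining shares: Sato 395,639.66 → $395,650; Bergstrom 3,863,944.74 → $3,863,950; Andrade 1,888,465.60 → $1,888,450.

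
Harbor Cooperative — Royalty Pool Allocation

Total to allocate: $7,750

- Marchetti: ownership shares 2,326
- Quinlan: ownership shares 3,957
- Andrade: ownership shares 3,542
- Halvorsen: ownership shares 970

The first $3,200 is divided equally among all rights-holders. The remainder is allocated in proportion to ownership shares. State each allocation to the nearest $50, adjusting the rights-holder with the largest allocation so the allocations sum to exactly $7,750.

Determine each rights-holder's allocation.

Marchetti: $1,800; Quinlan: $2,450; Andrade: $2,300; Halvorsen: $1,200

Equal tier: $3,200 ÷ 4 = $800 apiece.
Remainder $4,550 by ownership shares (total 10,795): Marchetti 980.39 → $1,000; Quinlan 1,667.84 → $1,650; Andrade 1,492.92 → $1,500; Halvorsen 408.85 → $400.
Totals: Marchetti $800 + $1,000 = $1,800; Quinlan $800 + $1,650 = $2,450; Andrade $800 + $1,500 = $2,300; Halvorsen $800 + $400 = $1,200.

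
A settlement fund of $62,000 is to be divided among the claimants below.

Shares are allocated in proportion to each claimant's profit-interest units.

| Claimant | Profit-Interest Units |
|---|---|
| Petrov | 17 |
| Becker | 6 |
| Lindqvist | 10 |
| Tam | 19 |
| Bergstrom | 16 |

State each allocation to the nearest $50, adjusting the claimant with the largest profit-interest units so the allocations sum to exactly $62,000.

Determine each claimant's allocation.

Petrov: $15,500; Becker: $5,450; Lindqvist: $9,100; Tam: $17,350; Bergstrom: $14,600

Combined profit-interest units = 68.
Unrounded shares: Petrov 17/68 × $62,000 = 15,500.00; Becker 6/68 × $62,000 = 5,470.59; Lindqvist 10/68 × $62,000 = 9,117.65; Tam 19/68 × $62,000 = 17,323.53; Bergstrom 16/68 × $62,000 = 14,588.24.
After rounding ($50): Petrov $15,500; Becker $5,450; Lindqvist $9,100; Tam $17,300; Bergstrom $14,600. Sum = $61,950.
Difference $62,000 − $61,950 = +$50 applied to largest profit-interest units (Tam): Tam becomes $17,350.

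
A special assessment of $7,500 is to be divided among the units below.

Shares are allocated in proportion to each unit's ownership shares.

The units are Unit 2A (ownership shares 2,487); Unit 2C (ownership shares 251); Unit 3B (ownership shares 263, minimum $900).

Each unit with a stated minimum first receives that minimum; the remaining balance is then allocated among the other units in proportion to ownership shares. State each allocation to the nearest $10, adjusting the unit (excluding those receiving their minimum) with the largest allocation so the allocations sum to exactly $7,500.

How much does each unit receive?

Fund the minimums — Unit 3B $900. Residual $6,600.
Residual split over remaining ownership shares 2,738: Unit 2A 5,994.96 → $5,990; Unit 2C 605.04 → $610.

Unit 2A: $5,990 · Unit 2C: $610 · Unit 3B: $900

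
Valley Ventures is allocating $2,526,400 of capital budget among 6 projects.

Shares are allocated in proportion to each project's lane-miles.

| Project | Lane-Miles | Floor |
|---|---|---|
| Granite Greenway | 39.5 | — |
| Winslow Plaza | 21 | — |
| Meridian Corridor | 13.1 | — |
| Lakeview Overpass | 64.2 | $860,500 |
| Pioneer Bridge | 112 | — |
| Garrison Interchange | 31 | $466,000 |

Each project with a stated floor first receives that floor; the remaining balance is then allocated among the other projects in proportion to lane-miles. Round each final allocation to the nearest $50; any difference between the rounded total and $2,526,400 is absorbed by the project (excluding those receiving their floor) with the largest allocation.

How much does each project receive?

Granite Greenway: $255,350 | Winslow Plaza: $135,750 | Meridian Corridor: $84,700 | Lakeview Overpass: $860,500 | Pioneer Bridge: $724,100 | Garrison Interchange: $466,000

Guaranteed amounts: Lakeview Overpass $860,500; Garrison Interchange $466,000. Balance $1,199,900.
Balance split over remaining lane-miles 185.6: Granite Greenway 255,366.65 → $255,350; Winslow Plaza 135,764.55 → $135,750; Meridian Corridor 84,691.22 → $84,700; Pioneer Bridge 724,077.59 → $724,100.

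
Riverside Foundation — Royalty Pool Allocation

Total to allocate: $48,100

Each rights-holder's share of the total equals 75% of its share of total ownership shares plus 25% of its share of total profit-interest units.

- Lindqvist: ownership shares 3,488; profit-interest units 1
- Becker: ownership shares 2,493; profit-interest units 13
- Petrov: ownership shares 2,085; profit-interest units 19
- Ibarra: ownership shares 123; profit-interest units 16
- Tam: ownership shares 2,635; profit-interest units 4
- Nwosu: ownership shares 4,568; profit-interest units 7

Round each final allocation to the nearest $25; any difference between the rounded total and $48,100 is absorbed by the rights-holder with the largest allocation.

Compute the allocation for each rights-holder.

Totals — ownership shares 15,392, profit-interest units 60.
Combined weights (75% ownership shares + 25% profit-interest units): Lindqvist 0.1741; Becker 0.1756; Petrov 0.1808; Ibarra 0.0727; Tam 0.1451; Nwosu 0.2517.
Pro-rata amounts: Lindqvist 8,375.42; Becker 8,448.39; Petrov 8,694.64; Ibarra 3,494.95; Tam 6,977.45; Nwosu 12,109.17.
At nearest $25: Lindqvist $8,375; Becker $8,450; Petrov $8,700; Ibarra $3,500; Tam $6,975; Nwosu $12,100. Sum = $48,100.
Rounded total matches; no reconciliation needed.

Lindqvist: $8,375 | Becker: $8,450 | Petrov: $8,700 | Ibarra: $3,500 | Tam: $6,975 | Nwosu: $12,100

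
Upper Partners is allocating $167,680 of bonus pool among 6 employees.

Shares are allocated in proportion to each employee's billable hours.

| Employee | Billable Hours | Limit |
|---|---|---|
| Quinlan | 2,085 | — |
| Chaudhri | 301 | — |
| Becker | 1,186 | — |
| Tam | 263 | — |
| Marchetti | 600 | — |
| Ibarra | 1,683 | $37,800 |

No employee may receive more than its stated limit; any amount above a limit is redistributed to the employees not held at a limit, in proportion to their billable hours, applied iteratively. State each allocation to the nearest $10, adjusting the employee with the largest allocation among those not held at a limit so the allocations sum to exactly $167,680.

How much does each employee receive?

Billable hours total: 6,118.
Proportional shares (ignoring caps): Quinlan 57,144.95; Chaudhri 8,249.70; Becker 32,505.47; Tam 7,208.21; Marchetti 16,444.59; Ibarra 46,127.07.
Capped: Ibarra ($37,800); balance $129,880 reallocated over remaining billable hours 4,435.
Shares after redistribution: Quinlan 61,059.71 → $61,060; Chaudhri 8,814.85 → $8,810; Becker 34,732.28 → $34,730; Tam 7,702.02 → $7,700; Marchetti 17,571.14 → $17,570.
Rounding difference +$10 applied to Quinlan → $61,070.

Quinlan: $61,070; Chaudhri: $8,810; Becker: $34,730; Tam: $7,700; Marchetti: $17,570; Ibarra: $37,800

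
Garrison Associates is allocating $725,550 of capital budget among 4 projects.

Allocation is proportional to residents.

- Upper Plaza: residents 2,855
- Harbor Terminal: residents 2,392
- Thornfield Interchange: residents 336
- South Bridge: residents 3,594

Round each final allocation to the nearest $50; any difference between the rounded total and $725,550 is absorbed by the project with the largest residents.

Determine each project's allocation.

Total residents = 9,177.
Proportional shares: Upper Plaza 2,855/9,177 × $725,550 = 225,721.40; Harbor Terminal 2,392/9,177 × $725,550 = 189,115.79; Thornfield Interchange 336/9,177 × $725,550 = 26,564.76; South Bridge 3,594/9,177 × $725,550 = 284,148.05.
At nearest $50: Upper Plaza $225,700; Harbor Terminal $189,100; Thornfield Interchange $26,550; South Bridge $284,150. Sum = $725,500.
Difference $725,550 − $725,500 = +$50 applied to largest residents (South Bridge): South Bridge becomes $284,200.

Upper Plaza: $225,700 · Harbor Terminal: $189,100 · Thornfield Interchange: $26,550 · South Bridge: $284,200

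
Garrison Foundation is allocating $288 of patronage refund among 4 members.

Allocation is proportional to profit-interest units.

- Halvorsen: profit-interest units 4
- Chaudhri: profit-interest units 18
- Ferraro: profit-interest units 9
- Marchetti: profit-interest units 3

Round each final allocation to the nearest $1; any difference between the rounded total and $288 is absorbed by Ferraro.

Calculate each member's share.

Halvorsen: $34; Chaudhri: $152; Ferraro: $77; Marchetti: $25

Sum of profit-interest units: 34.
Pro-rata amounts: Halvorsen 4/34 × $288 = 33.88; Chaudhri 18/34 × $288 = 152.47; Ferraro 9/34 × $288 = 76.24; Marchetti 3/34 × $288 = 25.41.
At nearest $1: Halvorsen $34; Chaudhri $152; Ferraro $76; Marchetti $25. Sum = $287.
Difference $288 − $287 = +$1 applied to Ferraro: Ferraro becomes $77.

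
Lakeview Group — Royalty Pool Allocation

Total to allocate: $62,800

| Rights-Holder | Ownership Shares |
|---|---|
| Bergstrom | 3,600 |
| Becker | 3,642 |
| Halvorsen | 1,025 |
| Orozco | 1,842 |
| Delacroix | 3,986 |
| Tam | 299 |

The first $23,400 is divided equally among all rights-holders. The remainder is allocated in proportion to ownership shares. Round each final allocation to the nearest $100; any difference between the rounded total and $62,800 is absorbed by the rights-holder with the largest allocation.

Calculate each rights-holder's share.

Bergstrom: $13,800; Becker: $13,900; Halvorsen: $6,700; Orozco: $8,900; Delacroix: $14,800; Tam: $4,700

Equal tier: $23,400 ÷ 6 = $3,900 apiece.
Remainder $39,400 by ownership shares (total 14,394): Bergstrom 9,854.11 → $9,900; Becker 9,969.07 → $10,000; Halvorsen 2,805.68 → $2,800; Orozco 5,042.02 → $5,000; Delacroix 10,910.69 → $10,900; Tam 818.44 → $800.
Totals: Bergstrom $3,900 + $9,900 = $13,800; Becker $3,900 + $10,000 = $13,900; Halvorsen $3,900 + $2,800 = $6,700; Orozco $3,900 + $5,000 = $8,900; Delacroix $3,900 + $10,900 = $14,800; Tam $3,900 + $800 = $4,700.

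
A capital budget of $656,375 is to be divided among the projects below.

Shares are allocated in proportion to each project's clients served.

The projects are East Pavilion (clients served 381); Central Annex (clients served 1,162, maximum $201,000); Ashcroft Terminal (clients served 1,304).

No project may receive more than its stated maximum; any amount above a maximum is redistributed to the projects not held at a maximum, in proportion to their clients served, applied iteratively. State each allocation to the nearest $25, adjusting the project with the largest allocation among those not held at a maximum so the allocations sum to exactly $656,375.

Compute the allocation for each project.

Combined clients served = 2,847.
Unconstrained shares: East Pavilion 87,839.44; Central Annex 267,898.75; Ashcroft Terminal 300,636.81.
Cap binds for Central Annex ($201,000); residual $455,375 reallocated over remaining clients served 1,685.
Redistributed shares: East Pavilion 102,966.10 → $102,975; Ashcroft Terminal 352,408.90 → $352,400.

East Pavilion: $102,975 | Central Annex: $201,000 | Ashcroft Terminal: $352,400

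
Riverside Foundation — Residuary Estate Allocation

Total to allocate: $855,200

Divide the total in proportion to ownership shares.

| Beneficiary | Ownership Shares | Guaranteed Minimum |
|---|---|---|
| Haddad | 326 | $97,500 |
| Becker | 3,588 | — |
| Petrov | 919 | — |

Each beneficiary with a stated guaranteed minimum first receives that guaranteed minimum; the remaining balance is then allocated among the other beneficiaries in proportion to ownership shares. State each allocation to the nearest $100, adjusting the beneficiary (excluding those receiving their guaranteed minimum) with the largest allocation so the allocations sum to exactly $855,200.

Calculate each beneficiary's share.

Minimums first: Haddad $97,500. Remaining pool $757,700.
Remaining pool split over remaining ownership shares 4,507: Becker 603,201.15 → $603,200; Petrov 154,498.85 → $154,500.

Haddad: $97,500; Becker: $603,200; Petrov: $154,500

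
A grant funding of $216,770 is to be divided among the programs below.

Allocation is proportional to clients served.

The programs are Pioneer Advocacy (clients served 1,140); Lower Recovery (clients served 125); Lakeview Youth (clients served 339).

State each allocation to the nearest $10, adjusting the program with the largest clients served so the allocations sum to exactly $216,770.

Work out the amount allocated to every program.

Pioneer Advocacy: $154,070 · Lower Recovery: $16,890 · Lakeview Youth: $45,810

Combined clients served = 1,140 + 125 + 339 = 1,604.
Proportional shares: Pioneer Advocacy 154,063.47; Lower Recovery 16,892.92; Lakeview Youth 45,813.61.
After rounding ($10): Pioneer Advocacy $154,060; Lower Recovery $16,890; Lakeview Youth $45,810. Sum = $216,760.
Difference $216,770 − $216,760 = +$10 applied to largest clients served (Pioneer Advocacy): Pioneer Advocacy becomes $154,070.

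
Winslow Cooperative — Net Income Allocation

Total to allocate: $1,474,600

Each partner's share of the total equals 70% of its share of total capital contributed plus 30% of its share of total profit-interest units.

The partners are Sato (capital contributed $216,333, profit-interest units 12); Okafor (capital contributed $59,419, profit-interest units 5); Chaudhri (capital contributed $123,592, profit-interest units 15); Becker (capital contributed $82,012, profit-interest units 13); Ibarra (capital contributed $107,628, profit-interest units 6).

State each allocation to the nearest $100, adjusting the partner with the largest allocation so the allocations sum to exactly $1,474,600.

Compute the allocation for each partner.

Sato: $483,200; Okafor: $147,500; Chaudhri: $346,700; Becker: $256,500; Ibarra: $240,700

Capital contributed total 588,984; profit-interest units total 51.
Blended shares (70% capital contributed + 30% profit-interest units): Sato 0.3277; Okafor 0.1000; Chaudhri 0.2351; Becker 0.1739; Ibarra 0.1632.
Proportional shares: Sato 483,222.38; Okafor 147,504.96; Chaudhri 346,712.10; Becker 256,493.12; Ibarra 240,667.44.
After rounding ($100): Sato $483,200; Okafor $147,500; Chaudhri $346,700; Becker $256,500; Ibarra $240,700. Sum = $1,474,600.
Sum already equals the total — no adjustment.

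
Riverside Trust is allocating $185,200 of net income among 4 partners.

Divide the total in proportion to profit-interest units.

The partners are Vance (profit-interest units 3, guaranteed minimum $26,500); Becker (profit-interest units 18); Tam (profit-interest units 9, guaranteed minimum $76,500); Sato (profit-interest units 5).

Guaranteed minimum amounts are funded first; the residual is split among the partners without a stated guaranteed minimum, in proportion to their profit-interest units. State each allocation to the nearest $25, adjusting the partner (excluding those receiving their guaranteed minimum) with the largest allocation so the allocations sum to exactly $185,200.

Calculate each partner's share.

Vance: $26,500 · Becker: $64,325 · Tam: $76,500 · Sato: $17,875

Fund the minimums — Vance $26,500; Tam $76,500. Remaining pool $82,200.
Remaining pool split over remaining profit-interest units 23: Becker 64,330.43 → $64,325; Sato 17,869.57 → $17,875.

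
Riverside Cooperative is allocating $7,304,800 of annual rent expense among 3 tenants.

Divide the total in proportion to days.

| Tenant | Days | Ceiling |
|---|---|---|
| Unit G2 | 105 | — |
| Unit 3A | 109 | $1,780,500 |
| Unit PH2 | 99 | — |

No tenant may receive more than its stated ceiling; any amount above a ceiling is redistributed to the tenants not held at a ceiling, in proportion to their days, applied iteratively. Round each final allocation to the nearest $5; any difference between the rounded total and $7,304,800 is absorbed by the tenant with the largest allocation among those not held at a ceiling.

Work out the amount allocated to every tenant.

Unit G2: $2,843,390; Unit 3A: $1,780,500; Unit PH2: $2,680,910

Combined days = 313.
Pro-rata shares before constraints: Unit G2 2,450,492.01; Unit 3A 2,543,844.09; Unit PH2 2,310,463.90.
Cap binds for Unit 3A ($1,780,500); balance $5,524,300 reallocated over remaining days 204.
Remaining shares: Unit G2 2,843,389.71 → $2,843,390; Unit PH2 2,680,910.29 → $2,680,910.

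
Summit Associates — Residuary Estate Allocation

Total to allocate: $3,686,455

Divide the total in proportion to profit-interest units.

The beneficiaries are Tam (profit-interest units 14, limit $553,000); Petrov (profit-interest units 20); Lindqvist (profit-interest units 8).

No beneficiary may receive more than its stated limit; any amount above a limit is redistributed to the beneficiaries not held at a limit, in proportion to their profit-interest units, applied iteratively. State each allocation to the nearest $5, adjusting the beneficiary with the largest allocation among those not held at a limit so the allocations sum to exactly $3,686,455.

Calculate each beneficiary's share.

Tam: $553,000 · Petrov: $2,238,180 · Lindqvist: $895,275

Sum of profit-interest units: 42.
Pro-rata shares before constraints: Tam 1,228,818.33; Petrov 1,755,454.76; Lindqvist 702,181.90.
Capped: Tam ($553,000); balance $3,133,455 reallocated over remaining profit-interest units 28.
Remaining shares: Petrov 2,238,182.14 → $2,238,180; Lindqvist 895,272.86 → $895,275.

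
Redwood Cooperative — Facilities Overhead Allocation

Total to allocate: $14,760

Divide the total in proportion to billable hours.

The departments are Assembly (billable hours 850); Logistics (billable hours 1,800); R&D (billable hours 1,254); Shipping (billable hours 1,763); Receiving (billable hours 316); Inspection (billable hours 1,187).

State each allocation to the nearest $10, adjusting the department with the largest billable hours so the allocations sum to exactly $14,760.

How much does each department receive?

Total billable hours = 850 + 1,800 + 1,254 + 1,763 + 316 + 1,187 = 7,170.
Unrounded shares: Assembly 1,749.79; Logistics 3,705.44; R&D 2,581.46; Shipping 3,629.27; Receiving 650.51; Inspection 2,443.53.
At nearest $10: Assembly $1,750; Logistics $3,710; R&D $2,580; Shipping $3,630; Receiving $650; Inspection $2,440. Sum = $14,760.
No rounding difference to absorb.

Assembly: $1,750; Logistics: $3,710; R&D: $2,580; Shipping: $3,630; Receiving: $650; Inspection: $2,440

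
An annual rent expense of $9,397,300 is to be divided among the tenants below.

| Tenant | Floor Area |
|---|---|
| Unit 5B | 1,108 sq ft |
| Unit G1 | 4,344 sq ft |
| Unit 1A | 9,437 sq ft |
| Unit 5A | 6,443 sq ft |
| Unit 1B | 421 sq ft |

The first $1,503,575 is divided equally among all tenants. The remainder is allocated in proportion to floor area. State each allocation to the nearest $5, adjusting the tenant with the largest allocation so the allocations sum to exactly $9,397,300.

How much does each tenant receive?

Unit 5B: $702,785 | Unit G1: $1,877,065 | Unit 1A: $3,725,215 | Unit 5A: $2,638,750 | Unit 1B: $453,485

Equal tier: $1,503,575 ÷ 5 = $300,715 apiece.
Remainder $7,893,725 by floor area (total 21,753): Unit 5B 402,070.85 → $402,070; Unit G1 1,576,349.99 → $1,576,350; Unit 1A 3,424,496.98 → $3,424,495; Unit 5A 2,338,034.76 → $2,338,035; Unit 1B 152,772.41 → $152,770.
Rounding difference +$5 on remainder applied to Unit 1A.
Totals: Unit 5B $300,715 + $402,070 = $702,785; Unit G1 $300,715 + $1,576,350 = $1,877,065; Unit 1A $300,715 + $3,424,500 = $3,725,215; Unit 5A $300,715 + $2,338,035 = $2,638,750; Unit 1B $300,715 + $152,770 = $453,485.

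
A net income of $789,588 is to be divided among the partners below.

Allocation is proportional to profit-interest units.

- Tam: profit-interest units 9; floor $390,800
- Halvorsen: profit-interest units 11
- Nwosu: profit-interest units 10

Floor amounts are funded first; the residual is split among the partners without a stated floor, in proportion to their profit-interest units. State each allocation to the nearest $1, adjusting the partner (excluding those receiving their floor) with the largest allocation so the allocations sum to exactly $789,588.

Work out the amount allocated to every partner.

Guaranteed amounts: Tam $390,800. Remaining pool $398,788.
Remaining pool split over remaining profit-interest units 21: Halvorsen 208,888.95 → $208,889; Nwosu 189,899.05 → $189,899.

Tam: $390,800 | Halvorsen: $208,889 | Nwosu: $189,899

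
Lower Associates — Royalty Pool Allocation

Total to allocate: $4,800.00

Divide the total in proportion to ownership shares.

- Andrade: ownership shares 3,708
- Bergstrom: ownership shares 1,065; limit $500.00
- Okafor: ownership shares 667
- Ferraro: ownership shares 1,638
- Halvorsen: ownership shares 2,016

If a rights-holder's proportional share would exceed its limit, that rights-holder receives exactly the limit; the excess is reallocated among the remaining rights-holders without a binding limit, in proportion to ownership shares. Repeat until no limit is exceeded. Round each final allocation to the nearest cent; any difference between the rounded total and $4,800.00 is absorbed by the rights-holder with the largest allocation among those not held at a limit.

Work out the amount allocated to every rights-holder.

Andrade: $1,985.85; Bergstrom: $500.00; Okafor: $357.22; Ferraro: $877.24; Halvorsen: $1,079.69

Combined ownership shares = 9,094.
Unconstrained shares: Andrade 1,957.1586; Bergstrom 562.1289; Okafor 352.0563; Ferraro 864.5700; Halvorsen 1,064.0862.
Held at cap: Bergstrom ($500.00); balance $4,300.00 reallocated over remaining ownership shares 8,029.
Redistributed shares: Andrade 1,985.8513 → $1,985.85; Okafor 357.2176 → $357.22; Ferraro 877.24499 → $877.24; Halvorsen 1,079.6861 → $1,079.69.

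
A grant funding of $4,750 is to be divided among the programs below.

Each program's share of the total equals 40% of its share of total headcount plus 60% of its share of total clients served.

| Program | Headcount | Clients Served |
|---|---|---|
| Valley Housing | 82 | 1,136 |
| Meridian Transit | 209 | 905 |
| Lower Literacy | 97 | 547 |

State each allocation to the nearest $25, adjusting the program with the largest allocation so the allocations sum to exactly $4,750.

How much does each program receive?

Valley Housing: $1,650 · Meridian Transit: $2,025 · Lower Literacy: $1,075

Totals — headcount 388, clients served 2,588.
Blended shares (40% headcount + 60% clients served): Valley Housing 0.3479; Meridian Transit 0.4253; Lower Literacy 0.2268.
Proportional shares: Valley Housing 1,652.55; Meridian Transit 2,020.07; Lower Literacy 1,077.38.
At nearest $25: Valley Housing $1,650; Meridian Transit $2,025; Lower Literacy $1,075. Sum = $4,750.
No rounding difference to absorb.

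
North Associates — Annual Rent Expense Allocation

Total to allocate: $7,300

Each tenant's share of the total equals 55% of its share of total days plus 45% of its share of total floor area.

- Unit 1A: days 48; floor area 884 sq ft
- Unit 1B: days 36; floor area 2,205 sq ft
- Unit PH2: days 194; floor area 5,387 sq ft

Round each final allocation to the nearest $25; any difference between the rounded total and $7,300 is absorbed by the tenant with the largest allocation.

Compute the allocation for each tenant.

Unit 1A: $1,025 | Unit 1B: $1,375 | Unit PH2: $4,900

Totals — days 278, floor area 8,476.
Blended shares (55% days + 45% floor area): Unit 1A 0.1419; Unit 1B 0.1883; Unit PH2 0.6698.
Pro-rata amounts: Unit 1A 1,035.84; Unit 1B 1,374.51; Unit PH2 4,889.65.
After rounding ($25): Unit 1A $1,025; Unit 1B $1,375; Unit PH2 $4,900. Sum = $7,300.
Rounded total matches; no reconciliation needed.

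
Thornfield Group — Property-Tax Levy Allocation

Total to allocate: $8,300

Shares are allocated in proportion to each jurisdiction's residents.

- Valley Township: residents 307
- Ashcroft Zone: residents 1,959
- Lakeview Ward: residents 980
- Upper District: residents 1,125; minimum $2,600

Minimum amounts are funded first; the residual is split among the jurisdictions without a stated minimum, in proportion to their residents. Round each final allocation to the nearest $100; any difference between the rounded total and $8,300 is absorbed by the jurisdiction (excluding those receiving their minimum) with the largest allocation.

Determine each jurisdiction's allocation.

Valley Township: $500 · Ashcroft Zone: $3,500 · Lakeview Ward: $1,700 · Upper District: $2,600

Guaranteed amounts: Upper District $2,600. Remaining pool $5,700.
Remaining pool split over remaining residents 3,246: Valley Township 539.09 → $500; Ashcroft Zone 3,440.02 → $3,400; Lakeview Ward 1,720.89 → $1,700.
Rounding difference +$100 applied to Ashcroft Zone → $3,500.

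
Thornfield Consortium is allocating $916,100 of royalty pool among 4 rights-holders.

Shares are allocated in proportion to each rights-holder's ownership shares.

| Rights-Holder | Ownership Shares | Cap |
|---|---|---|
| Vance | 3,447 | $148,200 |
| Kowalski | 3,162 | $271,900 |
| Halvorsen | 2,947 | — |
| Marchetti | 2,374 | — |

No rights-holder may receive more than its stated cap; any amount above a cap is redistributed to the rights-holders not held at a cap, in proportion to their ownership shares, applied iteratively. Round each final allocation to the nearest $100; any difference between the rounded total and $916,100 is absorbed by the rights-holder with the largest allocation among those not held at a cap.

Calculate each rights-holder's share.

Vance: $148,200 · Kowalski: $271,900 · Halvorsen: $274,700 · Marchetti: $221,300

Sum of ownership shares: 11,930.
Unconstrained shares: Vance 264,693.77; Kowalski 242,808.73; Halvorsen 226,298.97; Marchetti 182,298.52.
Capped: Vance ($148,200); remaining pool $767,900 reallocated over remaining ownership shares 8,483.
Capped: Kowalski ($271,900); remaining pool $496,000 reallocated over remaining ownership shares 5,321.
Redistributed shares: Halvorsen 274,706.26 → $274,700; Marchetti 221,293.74 → $221,300.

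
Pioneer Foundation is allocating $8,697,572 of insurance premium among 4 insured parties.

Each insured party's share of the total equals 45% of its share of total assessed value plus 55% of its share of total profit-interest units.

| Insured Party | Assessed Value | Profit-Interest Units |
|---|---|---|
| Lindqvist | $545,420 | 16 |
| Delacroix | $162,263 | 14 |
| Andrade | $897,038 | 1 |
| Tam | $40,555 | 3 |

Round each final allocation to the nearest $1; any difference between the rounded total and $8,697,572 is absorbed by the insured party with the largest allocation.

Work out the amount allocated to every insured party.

Assessed value total 1,645,276; profit-interest units total 34.
Blended shares (45% assessed value + 55% profit-interest units): Lindqvist 0.4080; Delacroix 0.2709; Andrade 0.2615; Tam 0.0596.
Unrounded shares: Lindqvist 3,548,622.77; Delacroix 2,355,747.78; Andrade 2,274,638.08; Tam 518,563.36.
After rounding ($1): Lindqvist $3,548,623; Delacroix $2,355,748; Andrade $2,274,638; Tam $518,563. Sum = $8,697,572.
Sum already equals the total — no adjustment.

Lindqvist: $3,548,623; Delacroix: $2,355,748; Andrade: $2,274,638; Tam: $518,563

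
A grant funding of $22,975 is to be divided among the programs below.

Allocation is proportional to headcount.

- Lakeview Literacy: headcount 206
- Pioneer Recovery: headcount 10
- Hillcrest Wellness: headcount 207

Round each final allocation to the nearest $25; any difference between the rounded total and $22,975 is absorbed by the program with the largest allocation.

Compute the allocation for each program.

Lakeview Literacy: $11,200; Pioneer Recovery: $550; Hillcrest Wellness: $11,225

Total headcount = 423.
Unrounded shares: Lakeview Literacy 206/423 × $22,975 = 11,188.77; Pioneer Recovery 10/423 × $22,975 = 543.14; Hillcrest Wellness 207/423 × $22,975 = 11,243.09.
Rounded to nearest $25: Lakeview Literacy $11,200; Pioneer Recovery $550; Hillcrest Wellness $11,250. Sum = $23,000.
Difference $22,975 − $23,000 = −$25 applied to largest allocation (Hillcrest Wellness): Hillcrest Wellness becomes $11,225.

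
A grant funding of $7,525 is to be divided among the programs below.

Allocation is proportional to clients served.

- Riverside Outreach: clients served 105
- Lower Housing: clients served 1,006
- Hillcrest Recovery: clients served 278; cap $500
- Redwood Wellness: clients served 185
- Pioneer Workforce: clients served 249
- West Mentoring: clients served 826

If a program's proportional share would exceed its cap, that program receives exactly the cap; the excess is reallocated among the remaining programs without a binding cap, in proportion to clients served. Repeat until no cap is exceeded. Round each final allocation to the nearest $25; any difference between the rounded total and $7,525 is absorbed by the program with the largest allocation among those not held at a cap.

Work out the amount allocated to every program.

Riverside Outreach: $300 · Lower Housing: $2,975 · Hillcrest Recovery: $500 · Redwood Wellness: $550 · Pioneer Workforce: $750 · West Mentoring: $2,450

Total clients served = 2,649.
Unconstrained shares: Riverside Outreach 298.27; Lower Housing 2,857.74; Hillcrest Recovery 789.71; Redwood Wellness 525.53; Pioneer Workforce 707.33; West Mentoring 2,346.41.
Cap binds for Hillcrest Recovery ($500); remaining pool $7,025 reallocated over remaining clients served 2,371.
Remaining shares: Riverside Outreach 311.10 → $300; Lower Housing 2,980.66 → $2,975; Redwood Wellness 548.13 → $550; Pioneer Workforce 737.76 → $750; West Mentoring 2,447.34 → $2,450.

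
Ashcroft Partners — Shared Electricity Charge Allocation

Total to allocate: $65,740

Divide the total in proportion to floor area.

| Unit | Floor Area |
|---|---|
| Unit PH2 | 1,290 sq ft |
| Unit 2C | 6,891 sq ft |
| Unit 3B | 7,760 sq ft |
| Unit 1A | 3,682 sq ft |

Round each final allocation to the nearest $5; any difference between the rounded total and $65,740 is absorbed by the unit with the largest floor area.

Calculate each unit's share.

Unit PH2: $4,320; Unit 2C: $23,085; Unit 3B: $26,000; Unit 1A: $12,335

Total floor area = 19,623.
Pro-rata amounts: Unit PH2 1,290/19,623 × $65,740 = 4,321.69; Unit 2C 6,891/19,623 × $65,740 = 23,085.89; Unit 3B 7,760/19,623 × $65,740 = 25,997.17; Unit 1A 3,682/19,623 × $65,740 = 12,335.25.
After rounding ($5): Unit PH2 $4,320; Unit 2C $23,085; Unit 3B $25,995; Unit 1A $12,335. Sum = $65,735.
Difference $65,740 − $65,735 = +$5 applied to largest floor area (Unit 3B): Unit 3B becomes $26,000.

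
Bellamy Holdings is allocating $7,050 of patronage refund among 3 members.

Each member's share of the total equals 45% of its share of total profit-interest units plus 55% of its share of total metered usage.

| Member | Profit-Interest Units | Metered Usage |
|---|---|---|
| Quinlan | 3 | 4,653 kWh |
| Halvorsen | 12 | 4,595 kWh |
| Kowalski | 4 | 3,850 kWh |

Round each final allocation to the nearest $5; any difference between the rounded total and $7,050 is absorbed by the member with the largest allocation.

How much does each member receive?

Totals — profit-interest units 19, metered usage 13,098.
Combined weights (45% profit-interest units + 55% metered usage): Quinlan 0.2664; Halvorsen 0.4772; Kowalski 0.2564.
Raw shares: Quinlan 1,878.38; Halvorsen 3,363.98; Kowalski 1,807.64.
At nearest $5: Quinlan $1,880; Halvorsen $3,365; Kowalski $1,810. Sum = $7,055.
Difference $7,050 − $7,055 = −$5 applied to largest allocation (Halvorsen): Halvorsen becomes $3,360.

Quinlan: $1,880 · Halvorsen: $3,360 · Kowalski: $1,810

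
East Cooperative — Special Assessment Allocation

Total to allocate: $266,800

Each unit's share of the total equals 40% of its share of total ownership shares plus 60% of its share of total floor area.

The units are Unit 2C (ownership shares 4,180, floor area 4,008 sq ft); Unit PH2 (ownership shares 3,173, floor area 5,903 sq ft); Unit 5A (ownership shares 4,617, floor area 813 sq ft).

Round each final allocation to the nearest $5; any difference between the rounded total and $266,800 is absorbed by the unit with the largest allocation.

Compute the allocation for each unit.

Unit 2C: $97,095 · Unit PH2: $116,405 · Unit 5A: $53,300

Totals — ownership shares 11,970, floor area 10,724.
Combined weights (40% ownership shares + 60% floor area): Unit 2C 0.3639; Unit PH2 0.4363; Unit 5A 0.1998.
Pro-rata amounts: Unit 2C 97,095.78; Unit PH2 116,404.92; Unit 5A 53,299.30.
After rounding ($5): Unit 2C $97,095; Unit PH2 $116,405; Unit 5A $53,300. Sum = $266,800.
No rounding difference to absorb.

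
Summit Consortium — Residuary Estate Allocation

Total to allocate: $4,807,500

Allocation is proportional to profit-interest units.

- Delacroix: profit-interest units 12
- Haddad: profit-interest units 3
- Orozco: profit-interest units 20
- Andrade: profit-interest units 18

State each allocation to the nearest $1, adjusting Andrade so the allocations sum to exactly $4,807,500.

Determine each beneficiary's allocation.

Profit-interest units total: 53.
Proportional shares: Delacroix 12/53 × $4,807,500 = 1,088,490.57; Haddad 3/53 × $4,807,500 = 272,122.64; Orozco 20/53 × $4,807,500 = 1,814,150.94; Andrade 18/53 × $4,807,500 = 1,632,735.85.
Rounded to nearest $1: Delacroix $1,088,491; Haddad $272,123; Orozco $1,814,151; Andrade $1,632,736. Sum = $4,807,501.
Difference $4,807,500 − $4,807,501 = −$1 applied to Andrade: Andrade becomes $1,632,735.

Delacroix: $1,088,491 | Haddad: $272,123 | Orozco: $1,814,151 | Andrade: $1,632,735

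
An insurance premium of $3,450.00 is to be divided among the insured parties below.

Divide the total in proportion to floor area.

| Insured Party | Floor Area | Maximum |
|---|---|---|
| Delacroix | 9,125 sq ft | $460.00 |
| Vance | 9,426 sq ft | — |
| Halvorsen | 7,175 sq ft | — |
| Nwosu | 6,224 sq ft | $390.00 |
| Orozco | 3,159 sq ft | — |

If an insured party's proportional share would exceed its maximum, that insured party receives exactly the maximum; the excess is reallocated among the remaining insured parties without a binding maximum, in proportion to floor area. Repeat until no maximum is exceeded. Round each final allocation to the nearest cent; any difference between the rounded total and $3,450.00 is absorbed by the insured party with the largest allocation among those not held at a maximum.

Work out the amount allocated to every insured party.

Combined floor area = 35,109.
Pro-rata shares before constraints: Delacroix 896.6718; Vance 926.2497; Halvorsen 705.0543; Nwosu 611.6039; Orozco 310.4204.
Cap binds for Delacroix ($460.00), Nwosu ($390.00); residual $2,600.00 reallocated over remaining floor area 19,760.
Redistributed shares: Vance 1,240.2632 → $1,240.26; Halvorsen 944.0789 → $944.08; Orozco 415.6579 → $415.66.

Delacroix: $460.00 | Vance: $1,240.26 | Halvorsen: $944.08 | Nwosu: $390.00 | Orozco: $415.66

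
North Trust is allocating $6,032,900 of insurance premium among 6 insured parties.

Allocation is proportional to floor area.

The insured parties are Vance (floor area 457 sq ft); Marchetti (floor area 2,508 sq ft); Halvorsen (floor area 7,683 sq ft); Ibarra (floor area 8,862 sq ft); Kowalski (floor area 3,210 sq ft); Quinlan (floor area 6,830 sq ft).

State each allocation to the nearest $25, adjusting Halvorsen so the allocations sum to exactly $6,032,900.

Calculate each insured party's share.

Vance: $93,300 · Marchetti: $512,025 · Halvorsen: $1,568,575 · Ibarra: $1,809,250 · Kowalski: $655,350 · Quinlan: $1,394,400

Combined floor area = 29,550.
Proportional shares: Vance 457/29,550 × $6,032,900 = 93,300.69; Marchetti 2,508/29,550 × $6,032,900 = 512,030.90; Halvorsen 7,683/29,550 × $6,032,900 = 1,568,554.00; Ibarra 8,862/29,550 × $6,032,900 = 1,809,257.52; Kowalski 3,210/29,550 × $6,032,900 = 655,350.56; Quinlan 6,830/29,550 × $6,032,900 = 1,394,406.33.
Rounded to nearest $25: Vance $93,300; Marchetti $512,025; Halvorsen $1,568,550; Ibarra $1,809,250; Kowalski $655,350; Quinlan $1,394,400. Sum = $6,032,875.
Difference $6,032,900 − $6,032,875 = +$25 applied to Halvorsen: Halvorsen becomes $1,568,575.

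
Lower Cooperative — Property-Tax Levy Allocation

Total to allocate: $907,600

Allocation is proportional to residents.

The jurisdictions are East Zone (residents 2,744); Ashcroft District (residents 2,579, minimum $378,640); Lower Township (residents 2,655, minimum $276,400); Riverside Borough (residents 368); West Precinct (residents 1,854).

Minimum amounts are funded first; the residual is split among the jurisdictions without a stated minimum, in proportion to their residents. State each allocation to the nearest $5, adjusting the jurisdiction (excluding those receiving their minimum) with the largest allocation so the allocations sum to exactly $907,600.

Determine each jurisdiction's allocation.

Minimums first: Ashcroft District $378,640; Lower Township $276,400. Balance $252,560.
Balance split over remaining residents 4,966: East Zone 139,553.89 → $139,555; Riverside Borough 18,715.68 → $18,715; West Precinct 94,290.42 → $94,290.

East Zone: $139,555; Ashcroft District: $378,640; Lower Township: $276,400; Riverside Borough: $18,715; West Precinct: $94,290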